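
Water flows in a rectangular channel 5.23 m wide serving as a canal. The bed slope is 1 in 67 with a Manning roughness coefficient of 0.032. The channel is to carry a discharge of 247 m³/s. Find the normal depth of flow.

y_n = 7.89 m

Manning's equation rearranged: A R^(2/3) = nQ / (1·√S) = 0.032 × 247 / (√0.01493) = 64.7.
Trying y = 9.2 m: A R^(2/3) = 77.3 — high.
Trying y = 7.89 m: A R^(2/3) = 64.72 — ≈ 64.7.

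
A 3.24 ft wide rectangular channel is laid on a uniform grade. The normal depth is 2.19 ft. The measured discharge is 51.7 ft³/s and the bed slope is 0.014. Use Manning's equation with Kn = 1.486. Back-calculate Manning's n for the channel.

Flow area A = b·y = 3.24 × 2.19 = 7.096 ft². Wetted perimeter P = b + 2y = 3.24 + 2×2.19 = 7.62 ft.
Hydraulic radius R = A/P = 7.096/7.62 = 0.9312 ft.
Rearranging Manning's equation: n = (1.486/Q) A R^(2/3) S^(1/2) = (1.486/51.7) × 7.096 × 0.9312^(2/3) × √0.014 = 0.023.

n = 0.023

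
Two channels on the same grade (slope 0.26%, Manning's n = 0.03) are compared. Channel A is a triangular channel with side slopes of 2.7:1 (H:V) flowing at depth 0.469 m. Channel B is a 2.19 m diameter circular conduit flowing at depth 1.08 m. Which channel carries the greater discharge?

Channel A: For a triangular section with side slope z = 2.7: A = zy² = 2.7×0.469² = 0.5939 m²; P = 2y√(1+z²) = 2×0.469×2.879 = 2.701 m. Hydraulic radius R = A/P = 0.5939/2.701 = 0.2199 m. Q_A = (1/0.03)·0.5939·0.2199^(2/3)·√0.0026 = 0.3678 m³/s.
Channel B: For a circular section of diameter D = 2.19 m at depth y = 1.08 m, the central angle is θ = 2 arccos(1 − 2y/D) = 3.114 rad. Then A = (D²/8)(θ − sin θ) = 1.851 m² and P = Dθ/2 = 3.41 m. Hydraulic radius R = A/P = 1.851/3.41 = 0.5427 m. Q_B = (1/0.03)·1.851·0.5427^(2/3)·√0.0026 = 2.093 m³/s.
Q_A = 0.3678 m³/s vs Q_B = 2.093 m³/s, so channel B carries more.

channel B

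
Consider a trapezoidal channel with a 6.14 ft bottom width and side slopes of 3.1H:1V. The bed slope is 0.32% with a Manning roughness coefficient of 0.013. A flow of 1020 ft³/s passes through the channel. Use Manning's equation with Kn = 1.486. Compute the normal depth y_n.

Manning's equation rearranged: A R^(2/3) = nQ / (1.486·√S) = 0.013 × 1020 / (1.486 × √0.0032) = 157.7.
Trying y = 4.87 ft: A R^(2/3) = 202.1 — over.
Trying y = 3.69 ft: A R^(2/3) = 108 — short.
Trying y = 4.37 ft: A R^(2/3) = 157.9 — close enough.

y_n = 4.37 ft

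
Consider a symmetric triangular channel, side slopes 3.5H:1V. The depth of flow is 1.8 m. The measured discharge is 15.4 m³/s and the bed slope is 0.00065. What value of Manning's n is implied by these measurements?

For a triangular section with side slope z = 3.5: A = zy² = 3.5×1.8² = 11.34 m²; P = 2y√(1+z²) = 2×1.8×3.64 = 13.1 m.
Hydraulic radius R = A/P = 11.34/13.1 = 0.8654 m.
Rearranging Manning's equation: n = (1/Q) A R^(2/3) S^(1/2) = (1/15.4) × 11.34 × 0.8654^(2/3) × √0.00065 = 0.017.

n = 0.017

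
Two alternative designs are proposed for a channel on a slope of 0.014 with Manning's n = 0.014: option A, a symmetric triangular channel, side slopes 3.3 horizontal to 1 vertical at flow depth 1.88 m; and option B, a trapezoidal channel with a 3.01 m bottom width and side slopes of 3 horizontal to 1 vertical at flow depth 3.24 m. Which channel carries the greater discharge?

channel B

Channel A: For a triangular section with side slope z = 3.3: A = zy² = 3.3×1.88² = 11.66 m²; P = 2y√(1+z²) = 2×1.88×3.448 = 12.97 m. Hydraulic radius R = A/P = 11.66/12.97 = 0.8996 m. Q_A = (1/0.014)·11.66·0.8996^(2/3)·√0.014 = 91.86 m³/s.
Channel B: With bottom width b = 3.01 m and side slope z = 3: A = (b + zy)y = (3.01 + 3×3.24)×3.24 = 41.25 m²; P = b + 2y√(1+z²) = 3.01 + 2×3.24×3.162 = 23.5 m. Hydraulic radius R = A/P = 41.25/23.5 = 1.755 m. Q_B = (1/0.014)·41.25·1.755^(2/3)·√0.014 = 507.2 m³/s.
Q_A = 91.86 m³/s vs Q_B = 507.2 m³/s, so channel B carries more.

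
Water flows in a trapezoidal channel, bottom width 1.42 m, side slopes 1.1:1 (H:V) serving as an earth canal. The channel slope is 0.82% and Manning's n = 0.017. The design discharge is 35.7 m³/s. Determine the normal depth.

y_n = 1.94 m

Manning's equation rearranged: A R^(2/3) = nQ / (1·√S) = 0.017 × 35.7 / (√0.0082) = 6.702.
Try y = 2.16 m: A R^(2/3) = 8.447 — too large.
Try y = 1.51 m: A R^(2/3) = 3.967 — too small.
Try y = 1.94 m: A R^(2/3) = 6.706 — matches.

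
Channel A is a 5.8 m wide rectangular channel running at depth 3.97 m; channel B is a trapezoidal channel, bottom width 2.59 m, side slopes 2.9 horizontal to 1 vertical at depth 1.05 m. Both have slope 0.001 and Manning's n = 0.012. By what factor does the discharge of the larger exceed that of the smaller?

Channel A: Flow area A = b·y = 5.8 × 3.97 = 23.03 m². Wetted perimeter P = b + 2y = 5.8 + 2×3.97 = 13.74 m. Hydraulic radius R = A/P = 23.03/13.74 = 1.676 m. Q_A = (1/0.012)·23.03·1.676^(2/3)·√0.001 = 85.61 m³/s.
Channel B: With bottom width b = 2.59 m and side slope z = 2.9: A = (b + zy)y = (2.59 + 2.9×1.05)×1.05 = 5.917 m²; P = b + 2y√(1+z²) = 2.59 + 2×1.05×3.068 = 9.032 m. Hydraulic radius R = A/P = 5.917/9.032 = 0.6551 m. Q_B = (1/0.012)·5.917·0.6551^(2/3)·√0.001 = 11.76 m³/s.
The larger discharge is 85.61 m³/s and the smaller is 11.76 m³/s; the ratio is 7.28.

7.28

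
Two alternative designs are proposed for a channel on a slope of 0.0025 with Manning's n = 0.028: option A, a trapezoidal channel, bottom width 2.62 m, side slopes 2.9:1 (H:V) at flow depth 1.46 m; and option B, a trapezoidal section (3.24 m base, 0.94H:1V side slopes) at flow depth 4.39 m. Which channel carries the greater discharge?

channel B

Channel A: With bottom width b = 2.62 m and side slope z = 2.9: A = (b + zy)y = (2.62 + 2.9×1.46)×1.46 = 10.01 m²; P = b + 2y√(1+z²) = 2.62 + 2×1.46×3.068 = 11.58 m. Hydraulic radius R = A/P = 10.01/11.58 = 0.8643 m. Q_A = (1/0.028)·10.01·0.8643^(2/3)·√0.0025 = 16.21 m³/s.
Channel B: With bottom width b = 3.24 m and side slope z = 0.94: A = (b + zy)y = (3.24 + 0.94×4.39)×4.39 = 32.34 m²; P = b + 2y√(1+z²) = 3.24 + 2×4.39×1.372 = 15.29 m. Hydraulic radius R = A/P = 32.34/15.29 = 2.115 m. Q_B = (1/0.028)·32.34·2.115^(2/3)·√0.0025 = 95.15 m³/s.
Q_A = 16.21 m³/s vs Q_B = 95.15 m³/s, so channel B carries more.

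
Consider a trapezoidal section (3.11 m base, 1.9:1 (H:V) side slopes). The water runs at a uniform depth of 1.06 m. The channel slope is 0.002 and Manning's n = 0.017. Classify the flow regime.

With bottom width b = 3.11 m and side slope z = 1.9: A = (b + zy)y = (3.11 + 1.9×1.06)×1.06 = 5.431 m²; P = b + 2y√(1+z²) = 3.11 + 2×1.06×2.147 = 7.662 m.
Hydraulic radius R = A/P = 5.431/7.662 = 0.7089 m.
V = (1/n) R^(2/3) √S = (1/0.017) × 0.7089^(2/3) × √0.002 = 2.091 m/s. Hydraulic depth D_h = A/T = 5.431/7.138 = 0.7609 m.
Froude number Fr = V/√(g·D_h) = 2.091/√(9.81×0.7609) = 0.766, which is less than 1, so the flow is subcritical.

subcritical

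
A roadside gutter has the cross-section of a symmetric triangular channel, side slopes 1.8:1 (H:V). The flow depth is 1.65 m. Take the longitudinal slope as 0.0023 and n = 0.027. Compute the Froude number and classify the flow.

For a triangular section with side slope z = 1.8: A = zy² = 1.8×1.65² = 4.9 m²; P = 2y√(1+z²) = 2×1.65×2.059 = 6.795 m.
Hydraulic radius R = A/P = 4.9/6.795 = 0.7212 m.
V = (1/n) R^(2/3) √S = (1/0.027) × 0.7212^(2/3) × √0.0023 = 1.428 m/s. Hydraulic depth D_h = A/T = 4.9/5.94 = 0.825 m.
Froude number Fr = V/√(g·D_h) = 1.428/√(9.81×0.825) = 0.502, which is less than 1, so the flow is subcritical.

subcritical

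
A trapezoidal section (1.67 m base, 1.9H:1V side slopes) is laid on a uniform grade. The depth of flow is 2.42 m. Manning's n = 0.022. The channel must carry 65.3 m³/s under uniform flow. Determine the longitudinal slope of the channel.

S = 0.00661

With bottom width b = 1.67 m and side slope z = 1.9: A = (b + zy)y = (1.67 + 1.9×2.42)×2.42 = 15.17 m²; P = b + 2y√(1+z²) = 1.67 + 2×2.42×2.147 = 12.06 m.
Hydraulic radius R = A/P = 15.17/12.06 = 1.258 m.
From Manning's equation, S = [nQ / (1 A R^(2/3))]² = [0.022 × 65.3 / (1 × 15.17 × 1.258^(2/3))]² = 0.00661.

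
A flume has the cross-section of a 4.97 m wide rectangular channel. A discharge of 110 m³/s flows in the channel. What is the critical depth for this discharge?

y_c = 3.68 m

For a rectangular channel, critical depth y_c = (q²/g)^(1/3) where q = Q/b = 110/4.97 = 22.13 m²/s.
So y_c = (22.13²/9.81)^(1/3) = 3.68 m.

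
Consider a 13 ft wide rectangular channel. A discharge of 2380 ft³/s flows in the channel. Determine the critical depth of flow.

y_c = 10.1 ft

For a rectangular channel, critical depth y_c = (q²/g)^(1/3) where q = Q/b = 2380/13 = 183.1 ft²/s.
So y_c = (183.1²/32.2)^(1/3) = 10.1 ft.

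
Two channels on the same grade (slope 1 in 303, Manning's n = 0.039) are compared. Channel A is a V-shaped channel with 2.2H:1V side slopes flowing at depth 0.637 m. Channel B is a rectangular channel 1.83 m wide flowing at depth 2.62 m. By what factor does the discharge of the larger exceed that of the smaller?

9.46

Channel A: For a triangular section with side slope z = 2.2: A = zy² = 2.2×0.637² = 0.8927 m²; P = 2y√(1+z²) = 2×0.637×2.417 = 3.079 m. Hydraulic radius R = A/P = 0.8927/3.079 = 0.29 m. Q_A = (1/0.039)·0.8927·0.29^(2/3)·√0.0033 = 0.5761 m³/s.
Channel B: Flow area A = b·y = 1.83 × 2.62 = 4.795 m². Wetted perimeter P = b + 2y = 1.83 + 2×2.62 = 7.07 m. Hydraulic radius R = A/P = 4.795/7.07 = 0.6782 m. Q_B = (1/0.039)·4.795·0.6782^(2/3)·√0.0033 = 5.452 m³/s.
The larger discharge is 5.452 m³/s and the smaller is 0.5761 m³/s; the ratio is 9.46.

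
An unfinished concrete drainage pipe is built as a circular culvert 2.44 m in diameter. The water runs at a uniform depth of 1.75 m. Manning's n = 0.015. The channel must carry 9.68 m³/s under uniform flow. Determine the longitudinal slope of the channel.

S = 0.0025

For a circular section of diameter D = 2.44 m at depth y = 1.75 m, the central angle is θ = 2 arccos(1 − 2y/D) = 4.04 rad. Then A = (D²/8)(θ − sin θ) = 3.589 m² and P = Dθ/2 = 4.929 m.
Hydraulic radius R = A/P = 3.589/4.929 = 0.7282 m.
From Manning's equation, S = [nQ / (1 A R^(2/3))]² = [0.015 × 9.68 / (1 × 3.589 × 0.7282^(2/3))]² = 0.0025.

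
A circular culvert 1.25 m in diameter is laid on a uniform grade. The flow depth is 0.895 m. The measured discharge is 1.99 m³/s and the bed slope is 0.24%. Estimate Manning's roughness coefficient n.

n = 0.012

For a circular section of diameter D = 1.25 m at depth y = 0.895 m, the central angle is θ = 2 arccos(1 − 2y/D) = 4.035 rad. Then A = (D²/8)(θ − sin θ) = 0.9403 m² and P = Dθ/2 = 2.522 m.
Hydraulic radius R = A/P = 0.9403/2.522 = 0.3728 m.
Rearranging Manning's equation: n = (1/Q) A R^(2/3) S^(1/2) = (1/1.99) × 0.9403 × 0.3728^(2/3) × √0.0024 = 0.012.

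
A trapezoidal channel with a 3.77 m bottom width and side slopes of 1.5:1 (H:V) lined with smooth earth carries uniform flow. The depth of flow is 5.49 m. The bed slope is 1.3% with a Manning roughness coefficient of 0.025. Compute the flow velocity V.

V = 9.05 m/s

With bottom width b = 3.77 m and side slope z = 1.5: A = (b + zy)y = (3.77 + 1.5×5.49)×5.49 = 65.91 m²; P = b + 2y√(1+z²) = 3.77 + 2×5.49×1.803 = 23.56 m.
Hydraulic radius R = A/P = 65.91/23.56 = 2.797 m.
From Manning's equation, V = (1/n) R^(2/3) S^(1/2) = (1/0.025) × 2.797^(2/3) × 0.013^(1/2) = 9.05 m/s.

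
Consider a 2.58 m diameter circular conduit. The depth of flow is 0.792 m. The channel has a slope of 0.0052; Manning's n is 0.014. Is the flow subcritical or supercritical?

supercritical

For a circular section of diameter D = 2.58 m at depth y = 0.792 m, the central angle is θ = 2 arccos(1 − 2y/D) = 2.349 rad. Then A = (D²/8)(θ − sin θ) = 1.362 m² and P = Dθ/2 = 3.03 m.
Hydraulic radius R = A/P = 1.362/3.03 = 0.4494 m.
V = (1/n) R^(2/3) √S = (1/0.014) × 0.4494^(2/3) × √0.0052 = 3.022 m/s. Hydraulic depth D_h = A/T = 1.362/2.38 = 0.5722 m.
Froude number Fr = V/√(g·D_h) = 3.022/√(9.81×0.5722) = 1.28, which is greater than 1, so the flow is supercritical.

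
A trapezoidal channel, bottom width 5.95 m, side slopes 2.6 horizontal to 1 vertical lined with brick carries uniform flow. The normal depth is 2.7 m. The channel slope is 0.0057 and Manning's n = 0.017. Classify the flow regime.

supercritical

With bottom width b = 5.95 m and side slope z = 2.6: A = (b + zy)y = (5.95 + 2.6×2.7)×2.7 = 35.02 m²; P = b + 2y√(1+z²) = 5.95 + 2×2.7×2.786 = 20.99 m.
Hydraulic radius R = A/P = 35.02/20.99 = 1.668 m.
V = (1/n) R^(2/3) √S = (1/0.017) × 1.668^(2/3) × √0.0057 = 6.247 m/s. Hydraulic depth D_h = A/T = 35.02/19.99 = 1.752 m.
Froude number Fr = V/√(g·D_h) = 6.247/√(9.81×1.752) = 1.51, which is greater than 1, so the flow is supercritical.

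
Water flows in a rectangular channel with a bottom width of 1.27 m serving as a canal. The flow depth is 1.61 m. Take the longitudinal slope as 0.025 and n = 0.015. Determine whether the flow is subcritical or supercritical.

Flow area A = b·y = 1.27 × 1.61 = 2.045 m². Wetted perimeter P = b + 2y = 1.27 + 2×1.61 = 4.49 m.
Hydraulic radius R = A/P = 2.045/4.49 = 0.4554 m.
V = (1/n) R^(2/3) √S = (1/0.015) × 0.4554^(2/3) × √0.025 = 6.239 m/s. Hydraulic depth D_h = A/T = 2.045/1.27 = 1.61 m.
Froude number Fr = V/√(g·D_h) = 6.239/√(9.81×1.61) = 1.57, which is greater than 1, so the flow is supercritical.

supercritical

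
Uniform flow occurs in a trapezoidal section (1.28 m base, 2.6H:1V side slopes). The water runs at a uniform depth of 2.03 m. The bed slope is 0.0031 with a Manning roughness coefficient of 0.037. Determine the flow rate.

With bottom width b = 1.28 m and side slope z = 2.6: A = (b + zy)y = (1.28 + 2.6×2.03)×2.03 = 13.31 m²; P = b + 2y√(1+z²) = 1.28 + 2×2.03×2.786 = 12.59 m.
Hydraulic radius R = A/P = 13.31/12.59 = 1.057 m.
Manning's equation: Q = (1/n) A R^(2/3) S^(1/2) = (1/0.037) × 13.31 × 1.057^(2/3) × 0.0031^(1/2) = 20.8 m³/s.

Q = 20.8 m³/s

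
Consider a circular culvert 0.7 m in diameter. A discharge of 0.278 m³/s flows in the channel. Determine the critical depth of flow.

y_c = 0.327 m

At critical depth, Q² T / (g A³) = 1, i.e. A³/T = Q²/g = 0.278²/9.81 = 0.007878.
Try y = 0.28 m: A³/T = 0.004331 — short.
Try y = 0.37 m: A³/T = 0.01258 — over.
Try y = 0.327 m: A³/T = 0.00785 — ≈ 0.007878.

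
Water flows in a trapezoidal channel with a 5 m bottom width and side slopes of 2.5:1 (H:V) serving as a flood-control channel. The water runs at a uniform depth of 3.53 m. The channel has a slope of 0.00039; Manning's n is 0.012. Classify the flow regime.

With bottom width b = 5 m and side slope z = 2.5: A = (b + zy)y = (5 + 2.5×3.53)×3.53 = 48.8 m²; P = b + 2y√(1+z²) = 5 + 2×3.53×2.693 = 24.01 m.
Hydraulic radius R = A/P = 48.8/24.01 = 2.033 m.
V = (1/n) R^(2/3) √S = (1/0.012) × 2.033^(2/3) × √0.00039 = 2.641 m/s. Hydraulic depth D_h = A/T = 48.8/22.65 = 2.155 m.
Froude number Fr = V/√(g·D_h) = 2.641/√(9.81×2.155) = 0.574, which is less than 1, so the flow is subcritical.

subcritical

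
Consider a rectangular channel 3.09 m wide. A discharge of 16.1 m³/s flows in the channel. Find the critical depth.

y_c = 1.4 m

For a rectangular channel, critical depth y_c = (q²/g)^(1/3) where q = Q/b = 16.1/3.09 = 5.21 m²/s.
So y_c = (5.21²/9.81)^(1/3) = 1.4 m.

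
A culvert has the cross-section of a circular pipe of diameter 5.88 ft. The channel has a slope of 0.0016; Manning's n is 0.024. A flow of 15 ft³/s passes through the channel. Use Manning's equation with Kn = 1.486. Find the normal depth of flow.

Manning's equation rearranged: A R^(2/3) = nQ / (1.486·√S) = 0.024 × 15 / (1.486 × √0.0016) = 6.057.
Try y = 1.15 ft: A R^(2/3) = 2.938 — low.
Try y = 1.65 ft: A R^(2/3) = 6.037 — ≈ 6.057.

y_n = 1.65 ft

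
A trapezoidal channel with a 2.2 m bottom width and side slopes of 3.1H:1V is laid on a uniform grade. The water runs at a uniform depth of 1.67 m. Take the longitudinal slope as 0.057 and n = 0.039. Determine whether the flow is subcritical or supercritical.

supercritical

With bottom width b = 2.2 m and side slope z = 3.1: A = (b + zy)y = (2.2 + 3.1×1.67)×1.67 = 12.32 m²; P = b + 2y√(1+z²) = 2.2 + 2×1.67×3.257 = 13.08 m.
Hydraulic radius R = A/P = 12.32/13.08 = 0.9419 m.
V = (1/n) R^(2/3) √S = (1/0.039) × 0.9419^(2/3) × √0.057 = 5.882 m/s. Hydraulic depth D_h = A/T = 12.32/12.55 = 0.9813 m.
Froude number Fr = V/√(g·D_h) = 5.882/√(9.81×0.9813) = 1.9, which is greater than 1, so the flow is supercritical.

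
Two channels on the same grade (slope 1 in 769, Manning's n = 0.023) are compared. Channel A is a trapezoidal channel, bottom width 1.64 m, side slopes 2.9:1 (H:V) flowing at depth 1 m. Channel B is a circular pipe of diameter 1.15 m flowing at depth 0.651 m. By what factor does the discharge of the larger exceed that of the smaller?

Channel A: With bottom width b = 1.64 m and side slope z = 2.9: A = (b + zy)y = (1.64 + 2.9×1)×1 = 4.54 m²; P = b + 2y√(1+z²) = 1.64 + 2×1×3.068 = 7.775 m. Hydraulic radius R = A/P = 4.54/7.775 = 0.5839 m. Q_A = (1/0.023)·4.54·0.5839^(2/3)·√0.0013 = 4.973 m³/s.
Channel B: For a circular section of diameter D = 1.15 m at depth y = 0.651 m, the central angle is θ = 2 arccos(1 − 2y/D) = 3.407 rad. Then A = (D²/8)(θ − sin θ) = 0.6065 m² and P = Dθ/2 = 1.959 m. Hydraulic radius R = A/P = 0.6065/1.959 = 0.3096 m. Q_B = (1/0.023)·0.6065·0.3096^(2/3)·√0.0013 = 0.4352 m³/s.
The larger discharge is 4.973 m³/s and the smaller is 0.4352 m³/s; the ratio is 11.4.

11.4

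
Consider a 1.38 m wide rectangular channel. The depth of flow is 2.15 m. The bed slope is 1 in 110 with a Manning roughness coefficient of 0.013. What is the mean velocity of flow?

Flow area A = b·y = 1.38 × 2.15 = 2.967 m². Wetted perimeter P = b + 2y = 1.38 + 2×2.15 = 5.68 m.
Hydraulic radius R = A/P = 2.967/5.68 = 0.5224 m.
From Manning's equation, V = (1/n) R^(2/3) S^(1/2) = (1/0.013) × 0.5224^(2/3) × 0.009091^(1/2) = 4.76 m/s.

V = 4.76 m/s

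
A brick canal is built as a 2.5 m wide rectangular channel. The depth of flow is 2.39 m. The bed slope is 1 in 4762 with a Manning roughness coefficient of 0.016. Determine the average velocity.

V = 0.794 m/s

Flow area A = b·y = 2.5 × 2.39 = 5.975 m². Wetted perimeter P = b + 2y = 2.5 + 2×2.39 = 7.28 m.
Hydraulic radius R = A/P = 5.975/7.28 = 0.8207 m.
From Manning's equation, V = (1/n) R^(2/3) S^(1/2) = (1/0.016) × 0.8207^(2/3) × 0.00021^(1/2) = 0.794 m/s.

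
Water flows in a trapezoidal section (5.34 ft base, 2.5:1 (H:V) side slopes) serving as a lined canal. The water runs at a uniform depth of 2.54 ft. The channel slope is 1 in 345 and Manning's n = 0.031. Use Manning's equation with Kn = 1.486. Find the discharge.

Q = 103 ft³/s

With bottom width b = 5.34 ft and side slope z = 2.5: A = (b + zy)y = (5.34 + 2.5×2.54)×2.54 = 29.69 ft²; P = b + 2y√(1+z²) = 5.34 + 2×2.54×2.693 = 19.02 ft.
Hydraulic radius R = A/P = 29.69/19.02 = 1.561 ft.
Manning's equation: Q = (1.486/n) A R^(2/3) S^(1/2) = (1.486/0.031) × 29.69 × 1.561^(2/3) × 0.002899^(1/2) = 103 ft³/s.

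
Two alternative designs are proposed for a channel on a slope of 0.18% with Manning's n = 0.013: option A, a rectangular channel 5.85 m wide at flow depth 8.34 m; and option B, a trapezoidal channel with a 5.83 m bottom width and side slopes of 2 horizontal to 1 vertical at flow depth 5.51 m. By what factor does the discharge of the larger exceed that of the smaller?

Channel A: Flow area A = b·y = 5.85 × 8.34 = 48.79 m². Wetted perimeter P = b + 2y = 5.85 + 2×8.34 = 22.53 m. Hydraulic radius R = A/P = 48.79/22.53 = 2.166 m. Q_A = (1/0.013)·48.79·2.166^(2/3)·√0.0018 = 266.5 m³/s.
Channel B: With bottom width b = 5.83 m and side slope z = 2: A = (b + zy)y = (5.83 + 2×5.51)×5.51 = 92.84 m²; P = b + 2y√(1+z²) = 5.83 + 2×5.51×2.236 = 30.47 m. Hydraulic radius R = A/P = 92.84/30.47 = 3.047 m. Q_B = (1/0.013)·92.84·3.047^(2/3)·√0.0018 = 636.8 m³/s.
The larger discharge is 636.8 m³/s and the smaller is 266.5 m³/s; the ratio is 2.39.

2.39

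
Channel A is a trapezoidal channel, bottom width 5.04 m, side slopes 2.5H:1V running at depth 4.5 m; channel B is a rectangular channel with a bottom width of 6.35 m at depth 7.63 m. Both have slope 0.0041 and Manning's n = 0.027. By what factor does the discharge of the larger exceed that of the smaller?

Channel A: With bottom width b = 5.04 m and side slope z = 2.5: A = (b + zy)y = (5.04 + 2.5×4.5)×4.5 = 73.3 m²; P = b + 2y√(1+z²) = 5.04 + 2×4.5×2.693 = 29.27 m. Hydraulic radius R = A/P = 73.3/29.27 = 2.504 m. Q_A = (1/0.027)·73.3·2.504^(2/3)·√0.0041 = 320.6 m³/s.
Channel B: Flow area A = b·y = 6.35 × 7.63 = 48.45 m². Wetted perimeter P = b + 2y = 6.35 + 2×7.63 = 21.61 m. Hydraulic radius R = A/P = 48.45/21.61 = 2.242 m. Q_B = (1/0.027)·48.45·2.242^(2/3)·√0.0041 = 196.8 m³/s.
The larger discharge is 320.6 m³/s and the smaller is 196.8 m³/s; the ratio is 1.63.

1.63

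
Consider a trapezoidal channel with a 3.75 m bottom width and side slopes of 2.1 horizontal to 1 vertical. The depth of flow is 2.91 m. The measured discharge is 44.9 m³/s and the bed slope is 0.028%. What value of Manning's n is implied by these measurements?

n = 0.015

With bottom width b = 3.75 m and side slope z = 2.1: A = (b + zy)y = (3.75 + 2.1×2.91)×2.91 = 28.7 m²; P = b + 2y√(1+z²) = 3.75 + 2×2.91×2.326 = 17.29 m.
Hydraulic radius R = A/P = 28.7/17.29 = 1.66 m.
Rearranging Manning's equation: n = (1/Q) A R^(2/3) S^(1/2) = (1/44.9) × 28.7 × 1.66^(2/3) × √0.00028 = 0.015.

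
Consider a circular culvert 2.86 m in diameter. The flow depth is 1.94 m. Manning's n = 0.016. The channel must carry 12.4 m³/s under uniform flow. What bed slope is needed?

S = 0.00231

For a circular section of diameter D = 2.86 m at depth y = 1.94 m, the central angle is θ = 2 arccos(1 − 2y/D) = 3.871 rad. Then A = (D²/8)(θ − sin θ) = 4.639 m² and P = Dθ/2 = 5.535 m.
Hydraulic radius R = A/P = 4.639/5.535 = 0.8381 m.
From Manning's equation, S = [nQ / (1 A R^(2/3))]² = [0.016 × 12.4 / (1 × 4.639 × 0.8381^(2/3))]² = 0.00231.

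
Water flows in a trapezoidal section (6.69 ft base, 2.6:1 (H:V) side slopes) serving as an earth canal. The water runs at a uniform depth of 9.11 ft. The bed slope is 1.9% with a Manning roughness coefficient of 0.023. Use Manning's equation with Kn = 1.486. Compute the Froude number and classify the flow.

With bottom width b = 6.69 ft and side slope z = 2.6: A = (b + zy)y = (6.69 + 2.6×9.11)×9.11 = 276.7 ft²; P = b + 2y√(1+z²) = 6.69 + 2×9.11×2.786 = 57.45 ft.
Hydraulic radius R = A/P = 276.7/57.45 = 4.817 ft.
V = (1.486/n) R^(2/3) √S = (1.486/0.023) × 4.817^(2/3) × √0.019 = 25.4 ft/s. Hydraulic depth D_h = A/T = 276.7/54.06 = 5.119 ft.
Froude number Fr = V/√(g·D_h) = 25.4/√(32.2×5.119) = 1.98, which is greater than 1, so the flow is supercritical.

supercritical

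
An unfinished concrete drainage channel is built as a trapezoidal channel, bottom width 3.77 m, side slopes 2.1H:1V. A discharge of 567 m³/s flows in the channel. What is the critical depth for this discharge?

y_c = 6 m

At critical depth, Q² T / (g A³) = 1, i.e. A³/T = Q²/g = 567²/9.81 = 32770.
Trying y = 4.53 m: A³/T = 9557 — low.
Trying y = 7.41 m: A³/T = 84230 — high.
Trying y = 6 m: A³/T = 32710 — matches.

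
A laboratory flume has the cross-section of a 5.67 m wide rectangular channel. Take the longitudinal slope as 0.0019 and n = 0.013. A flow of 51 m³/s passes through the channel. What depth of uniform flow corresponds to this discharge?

Manning's equation rearranged: A R^(2/3) = nQ / (1·√S) = 0.013 × 51 / (√0.0019) = 15.21.
Try y = 2.5 m: A R^(2/3) = 17.13 — too large.
Try y = 2.02 m: A R^(2/3) = 12.79 — too small.
Try y = 2.29 m: A R^(2/3) = 15.2 — close enough.

y_n = 2.29 m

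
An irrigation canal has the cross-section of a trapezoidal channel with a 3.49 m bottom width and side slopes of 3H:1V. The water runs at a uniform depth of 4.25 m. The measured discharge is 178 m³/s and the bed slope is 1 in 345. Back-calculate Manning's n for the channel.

n = 0.0361

With bottom width b = 3.49 m and side slope z = 3: A = (b + zy)y = (3.49 + 3×4.25)×4.25 = 69.02 m²; P = b + 2y√(1+z²) = 3.49 + 2×4.25×3.162 = 30.37 m.
Hydraulic radius R = A/P = 69.02/30.37 = 2.273 m.
Rearranging Manning's equation: n = (1/Q) A R^(2/3) S^(1/2) = (1/178) × 69.02 × 2.273^(2/3) × √0.002899 = 0.0361.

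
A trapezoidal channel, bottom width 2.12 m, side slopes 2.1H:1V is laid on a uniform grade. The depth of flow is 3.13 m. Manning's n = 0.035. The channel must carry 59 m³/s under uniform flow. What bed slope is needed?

With bottom width b = 2.12 m and side slope z = 2.1: A = (b + zy)y = (2.12 + 2.1×3.13)×3.13 = 27.21 m²; P = b + 2y√(1+z²) = 2.12 + 2×3.13×2.326 = 16.68 m.
Hydraulic radius R = A/P = 27.21/16.68 = 1.631 m.
From Manning's equation, S = [nQ / (1 A R^(2/3))]² = [0.035 × 59 / (1 × 27.21 × 1.631^(2/3))]² = 0.003.

S = 0.003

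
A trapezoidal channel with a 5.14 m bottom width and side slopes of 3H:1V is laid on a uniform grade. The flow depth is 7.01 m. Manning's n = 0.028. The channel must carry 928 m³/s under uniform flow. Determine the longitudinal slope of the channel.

With bottom width b = 5.14 m and side slope z = 3: A = (b + zy)y = (5.14 + 3×7.01)×7.01 = 183.5 m²; P = b + 2y√(1+z²) = 5.14 + 2×7.01×3.162 = 49.48 m.
Hydraulic radius R = A/P = 183.5/49.48 = 3.708 m.
From Manning's equation, S = [nQ / (1 A R^(2/3))]² = [0.028 × 928 / (1 × 183.5 × 3.708^(2/3))]² = 0.0035.

S = 0.0035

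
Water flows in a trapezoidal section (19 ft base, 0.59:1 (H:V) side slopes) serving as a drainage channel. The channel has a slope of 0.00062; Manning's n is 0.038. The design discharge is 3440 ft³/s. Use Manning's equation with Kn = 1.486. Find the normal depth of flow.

Manning's equation rearranged: A R^(2/3) = nQ / (1.486·√S) = 0.038 × 3440 / (1.486 × √0.00062) = 3533.
At y = 18 ft: A R^(2/3) = 2267 — too small.
At y = 27.9 ft: A R^(2/3) = 5130 — too large.
At y = 22.9 ft: A R^(2/3) = 3528 — ≈ 3533.

y_n = 22.9 ft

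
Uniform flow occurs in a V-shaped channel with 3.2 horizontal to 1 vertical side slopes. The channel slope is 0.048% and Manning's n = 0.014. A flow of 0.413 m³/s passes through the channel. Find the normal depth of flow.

y_n = 0.472 m

Manning's equation rearranged: A R^(2/3) = nQ / (1·√S) = 0.014 × 0.413 / (√0.00048) = 0.2639.
At y = 0.523 m: A R^(2/3) = 0.347 — high.
At y = 0.359 m: A R^(2/3) = 0.1272 — low.
At y = 0.472 m: A R^(2/3) = 0.2639 — ≈ 0.2639.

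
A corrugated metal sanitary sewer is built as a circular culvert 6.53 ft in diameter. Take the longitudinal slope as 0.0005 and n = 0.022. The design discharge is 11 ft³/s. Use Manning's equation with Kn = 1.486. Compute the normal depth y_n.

y_n = 1.75 ft

Manning's equation rearranged: A R^(2/3) = nQ / (1.486·√S) = 0.022 × 11 / (1.486 × √0.0005) = 7.283.
Try y = 2.15 ft: A R^(2/3) = 10.87 — high.
Try y = 1.54 ft: A R^(2/3) = 5.664 — low.
Try y = 1.75 ft: A R^(2/3) = 7.296 — matches.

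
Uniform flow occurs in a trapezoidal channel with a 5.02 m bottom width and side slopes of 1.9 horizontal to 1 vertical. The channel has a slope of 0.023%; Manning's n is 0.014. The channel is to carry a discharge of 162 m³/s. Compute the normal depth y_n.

y_n = 5.12 m

Manning's equation rearranged: A R^(2/3) = nQ / (1·√S) = 0.014 × 162 / (√0.00023) = 149.5.
Try y = 4.12 m: A R^(2/3) = 93.05 — too small.
Try y = 5.58 m: A R^(2/3) = 181.6 — too large.
Try y = 5.12 m: A R^(2/3) = 149.9 — close enough.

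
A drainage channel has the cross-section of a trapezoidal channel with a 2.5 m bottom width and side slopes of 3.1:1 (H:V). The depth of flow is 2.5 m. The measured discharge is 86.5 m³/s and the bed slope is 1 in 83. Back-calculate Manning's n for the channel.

With bottom width b = 2.5 m and side slope z = 3.1: A = (b + zy)y = (2.5 + 3.1×2.5)×2.5 = 25.62 m²; P = b + 2y√(1+z²) = 2.5 + 2×2.5×3.257 = 18.79 m.
Hydraulic radius R = A/P = 25.62/18.79 = 1.364 m.
Rearranging Manning's equation: n = (1/Q) A R^(2/3) S^(1/2) = (1/86.5) × 25.62 × 1.364^(2/3) × √0.01205 = 0.04.

n = 0.04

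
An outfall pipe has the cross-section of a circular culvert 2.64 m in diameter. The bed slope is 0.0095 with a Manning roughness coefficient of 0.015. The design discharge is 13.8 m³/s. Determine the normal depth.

y_n = 1.34 m

Manning's equation rearranged: A R^(2/3) = nQ / (1·√S) = 0.015 × 13.8 / (√0.0095) = 2.124.
Try y = 1.02 m: A R^(2/3) = 1.312 — short.
Try y = 1.34 m: A R^(2/3) = 2.128 — matches.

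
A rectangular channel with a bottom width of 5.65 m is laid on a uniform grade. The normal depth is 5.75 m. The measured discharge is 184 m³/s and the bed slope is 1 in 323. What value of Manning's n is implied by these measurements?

Flow area A = b·y = 5.65 × 5.75 = 32.49 m². Wetted perimeter P = b + 2y = 5.65 + 2×5.75 = 17.15 m.
Hydraulic radius R = A/P = 32.49/17.15 = 1.894 m.
Rearranging Manning's equation: n = (1/Q) A R^(2/3) S^(1/2) = (1/184) × 32.49 × 1.894^(2/3) × √0.003096 = 0.015.

n = 0.015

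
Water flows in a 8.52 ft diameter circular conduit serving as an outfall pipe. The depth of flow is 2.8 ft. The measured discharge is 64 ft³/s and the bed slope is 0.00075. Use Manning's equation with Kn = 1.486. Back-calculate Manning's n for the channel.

n = 0.014

For a circular section of diameter D = 8.52 ft at depth y = 2.8 ft, the central angle is θ = 2 arccos(1 − 2y/D) = 2.442 rad. Then A = (D²/8)(θ − sin θ) = 16.31 ft² and P = Dθ/2 = 10.4 ft.
Hydraulic radius R = A/P = 16.31/10.4 = 1.568 ft.
Rearranging Manning's equation: n = (1.486/Q) A R^(2/3) S^(1/2) = (1.486/64) × 16.31 × 1.568^(2/3) × √0.00075 = 0.014.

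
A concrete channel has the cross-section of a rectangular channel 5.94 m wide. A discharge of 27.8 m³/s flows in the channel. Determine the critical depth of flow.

y_c = 1.31 m

For a rectangular channel, critical depth y_c = (q²/g)^(1/3) where q = Q/b = 27.8/5.94 = 4.68 m²/s.
So y_c = (4.68²/9.81)^(1/3) = 1.31 m.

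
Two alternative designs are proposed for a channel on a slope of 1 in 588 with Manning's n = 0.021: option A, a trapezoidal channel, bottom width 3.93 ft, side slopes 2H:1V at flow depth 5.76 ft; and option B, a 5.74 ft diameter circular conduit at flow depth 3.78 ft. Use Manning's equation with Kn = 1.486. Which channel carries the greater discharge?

Channel A: With bottom width b = 3.93 ft and side slope z = 2: A = (b + zy)y = (3.93 + 2×5.76)×5.76 = 88.99 ft²; P = b + 2y√(1+z²) = 3.93 + 2×5.76×2.236 = 29.69 ft. Hydraulic radius R = A/P = 88.99/29.69 = 2.997 ft. Q_A = (1.486/0.021)·88.99·2.997^(2/3)·√0.001701 = 539.9 ft³/s.
Channel B: For a circular section of diameter D = 5.74 ft at depth y = 3.78 ft, the central angle is θ = 2 arccos(1 − 2y/D) = 3.787 rad. Then A = (D²/8)(θ − sin θ) = 18.07 ft² and P = Dθ/2 = 10.87 ft. Hydraulic radius R = A/P = 18.07/10.87 = 1.663 ft. Q_B = (1.486/0.021)·18.07·1.663^(2/3)·√0.001701 = 74.03 ft³/s.
Q_A = 539.9 ft³/s vs Q_B = 74.03 ft³/s, so channel A carries more.

channel A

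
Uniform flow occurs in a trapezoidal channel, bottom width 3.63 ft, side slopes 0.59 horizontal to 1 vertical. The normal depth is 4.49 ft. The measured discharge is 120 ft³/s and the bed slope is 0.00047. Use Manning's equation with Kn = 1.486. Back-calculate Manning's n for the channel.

n = 0.012

With bottom width b = 3.63 ft and side slope z = 0.59: A = (b + zy)y = (3.63 + 0.59×4.49)×4.49 = 28.19 ft²; P = b + 2y√(1+z²) = 3.63 + 2×4.49×1.161 = 14.06 ft.
Hydraulic radius R = A/P = 28.19/14.06 = 2.006 ft.
Rearranging Manning's equation: n = (1.486/Q) A R^(2/3) S^(1/2) = (1.486/120) × 28.19 × 2.006^(2/3) × √0.00047 = 0.012.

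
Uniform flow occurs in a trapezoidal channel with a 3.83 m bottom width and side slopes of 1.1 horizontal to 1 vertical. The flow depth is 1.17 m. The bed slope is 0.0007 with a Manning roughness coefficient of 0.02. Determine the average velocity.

V = 1.16 m/s

With bottom width b = 3.83 m and side slope z = 1.1: A = (b + zy)y = (3.83 + 1.1×1.17)×1.17 = 5.987 m²; P = b + 2y√(1+z²) = 3.83 + 2×1.17×1.487 = 7.309 m.
Hydraulic radius R = A/P = 5.987/7.309 = 0.8192 m.
From Manning's equation, V = (1/n) R^(2/3) S^(1/2) = (1/0.02) × 0.8192^(2/3) × 0.0007^(1/2) = 1.16 m/s.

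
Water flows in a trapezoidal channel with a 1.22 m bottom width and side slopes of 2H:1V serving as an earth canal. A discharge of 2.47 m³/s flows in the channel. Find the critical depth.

At critical depth, Q² T / (g A³) = 1, i.e. A³/T = Q²/g = 2.47²/9.81 = 0.6219.
Trying y = 0.611 m: A³/T = 0.9066 — over.
Trying y = 0.439 m: A³/T = 0.2625 — short.
Trying y = 0.553 m: A³/T = 0.6201 — ≈ 0.6219.

y_c = 0.553 m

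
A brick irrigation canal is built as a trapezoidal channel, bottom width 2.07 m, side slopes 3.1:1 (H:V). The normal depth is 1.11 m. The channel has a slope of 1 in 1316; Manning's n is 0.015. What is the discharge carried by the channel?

With bottom width b = 2.07 m and side slope z = 3.1: A = (b + zy)y = (2.07 + 3.1×1.11)×1.11 = 6.117 m²; P = b + 2y√(1+z²) = 2.07 + 2×1.11×3.257 = 9.301 m.
Hydraulic radius R = A/P = 6.117/9.301 = 0.6577 m.
Manning's equation: Q = (1/n) A R^(2/3) S^(1/2) = (1/0.015) × 6.117 × 0.6577^(2/3) × 0.0007599^(1/2) = 8.5 m³/s.

Q = 8.5 m³/s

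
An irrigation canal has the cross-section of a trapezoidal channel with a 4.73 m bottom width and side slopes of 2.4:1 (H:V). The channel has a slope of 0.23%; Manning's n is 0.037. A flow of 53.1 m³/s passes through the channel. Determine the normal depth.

Manning's equation rearranged: A R^(2/3) = nQ / (1·√S) = 0.037 × 53.1 / (√0.0023) = 40.97.
Try y = 2.21 m: A R^(2/3) = 27.31 — too small.
Try y = 2.68 m: A R^(2/3) = 40.97 — close enough.

y_n = 2.68 m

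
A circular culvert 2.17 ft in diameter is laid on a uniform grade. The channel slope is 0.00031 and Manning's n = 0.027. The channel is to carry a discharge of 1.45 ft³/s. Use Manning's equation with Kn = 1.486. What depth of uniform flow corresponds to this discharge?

y_n = 1.22 ft

Manning's equation rearranged: A R^(2/3) = nQ / (1.486·√S) = 0.027 × 1.45 / (1.486 × √0.00031) = 1.496.
Try y = 0.849 ft: A R^(2/3) = 0.796 — short.
Try y = 1.49 ft: A R^(2/3) = 2.008 — over.
Try y = 1.22 ft: A R^(2/3) = 1.493 — close enough.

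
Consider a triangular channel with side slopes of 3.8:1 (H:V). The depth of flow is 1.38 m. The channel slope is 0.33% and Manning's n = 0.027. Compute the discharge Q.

Q = 11.8 m³/s

For a triangular section with side slope z = 3.8: A = zy² = 3.8×1.38² = 7.237 m²; P = 2y√(1+z²) = 2×1.38×3.929 = 10.85 m.
Hydraulic radius R = A/P = 7.237/10.85 = 0.6673 m.
Manning's equation: Q = (1/n) A R^(2/3) S^(1/2) = (1/0.027) × 7.237 × 0.6673^(2/3) × 0.0033^(1/2) = 11.8 m³/s.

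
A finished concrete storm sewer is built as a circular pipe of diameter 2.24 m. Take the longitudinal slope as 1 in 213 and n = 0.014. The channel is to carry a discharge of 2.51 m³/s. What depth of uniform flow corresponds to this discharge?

y_n = 0.664 m

Manning's equation rearranged: A R^(2/3) = nQ / (1·√S) = 0.014 × 2.51 / (√0.004695) = 0.5129.
Trying y = 0.737 m: A R^(2/3) = 0.6261 — high.
Trying y = 0.589 m: A R^(2/3) = 0.4052 — low.
Trying y = 0.664 m: A R^(2/3) = 0.5123 — ≈ 0.5129.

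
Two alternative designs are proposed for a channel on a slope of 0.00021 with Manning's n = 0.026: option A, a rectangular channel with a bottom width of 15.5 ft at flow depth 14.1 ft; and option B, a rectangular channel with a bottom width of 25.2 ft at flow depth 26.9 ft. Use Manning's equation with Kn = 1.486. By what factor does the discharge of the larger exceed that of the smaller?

4.45

Channel A: Flow area A = b·y = 15.5 × 14.1 = 218.5 ft². Wetted perimeter P = b + 2y = 15.5 + 2×14.1 = 43.7 ft. Hydraulic radius R = A/P = 218.5/43.7 = 5.001 ft. Q_A = (1.486/0.026)·218.5·5.001^(2/3)·√0.00021 = 529.4 ft³/s.
Channel B: Flow area A = b·y = 25.2 × 26.9 = 677.9 ft². Wetted perimeter P = b + 2y = 25.2 + 2×26.9 = 79 ft. Hydraulic radius R = A/P = 677.9/79 = 8.581 ft. Q_B = (1.486/0.026)·677.9·8.581^(2/3)·√0.00021 = 2353 ft³/s.
The larger discharge is 2353 ft³/s and the smaller is 529.4 ft³/s; the ratio is 4.45.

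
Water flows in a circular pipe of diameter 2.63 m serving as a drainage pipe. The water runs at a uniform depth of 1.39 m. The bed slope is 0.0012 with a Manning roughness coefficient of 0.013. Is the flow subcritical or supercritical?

For a circular section of diameter D = 2.63 m at depth y = 1.39 m, the central angle is θ = 2 arccos(1 − 2y/D) = 3.256 rad. Then A = (D²/8)(θ − sin θ) = 2.913 m² and P = Dθ/2 = 4.281 m.
Hydraulic radius R = A/P = 2.913/4.281 = 0.6805 m.
V = (1/n) R^(2/3) √S = (1/0.013) × 0.6805^(2/3) × √0.0012 = 2.062 m/s. Hydraulic depth D_h = A/T = 2.913/2.626 = 1.11 m.
Froude number Fr = V/√(g·D_h) = 2.062/√(9.81×1.11) = 0.625, which is less than 1, so the flow is subcritical.

subcritical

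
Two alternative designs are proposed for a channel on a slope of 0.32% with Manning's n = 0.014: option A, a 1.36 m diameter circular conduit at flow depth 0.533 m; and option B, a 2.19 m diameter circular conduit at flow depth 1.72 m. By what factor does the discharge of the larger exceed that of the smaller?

Channel A: For a circular section of diameter D = 1.36 m at depth y = 0.533 m, the central angle is θ = 2 arccos(1 − 2y/D) = 2.706 rad. Then A = (D²/8)(θ − sin θ) = 0.528 m² and P = Dθ/2 = 1.84 m. Hydraulic radius R = A/P = 0.528/1.84 = 0.287 m. Q_A = (1/0.014)·0.528·0.287^(2/3)·√0.0032 = 0.9281 m³/s.
Channel B: For a circular section of diameter D = 2.19 m at depth y = 1.72 m, the central angle is θ = 2 arccos(1 − 2y/D) = 4.356 rad. Then A = (D²/8)(θ − sin θ) = 3.174 m² and P = Dθ/2 = 4.77 m. Hydraulic radius R = A/P = 3.174/4.77 = 0.6653 m. Q_B = (1/0.014)·3.174·0.6653^(2/3)·√0.0032 = 9.773 m³/s.
The larger discharge is 9.773 m³/s and the smaller is 0.9281 m³/s; the ratio is 10.5.

10.5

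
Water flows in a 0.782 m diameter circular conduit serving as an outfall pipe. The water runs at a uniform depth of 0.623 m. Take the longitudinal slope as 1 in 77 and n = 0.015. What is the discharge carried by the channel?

For a circular section of diameter D = 0.782 m at depth y = 0.623 m, the central angle is θ = 2 arccos(1 − 2y/D) = 4.412 rad. Then A = (D²/8)(θ − sin θ) = 0.4103 m² and P = Dθ/2 = 1.725 m.
Hydraulic radius R = A/P = 0.4103/1.725 = 0.2378 m.
Manning's equation: Q = (1/n) A R^(2/3) S^(1/2) = (1/0.015) × 0.4103 × 0.2378^(2/3) × 0.01299^(1/2) = 1.2 m³/s.

Q = 1.2 m³/s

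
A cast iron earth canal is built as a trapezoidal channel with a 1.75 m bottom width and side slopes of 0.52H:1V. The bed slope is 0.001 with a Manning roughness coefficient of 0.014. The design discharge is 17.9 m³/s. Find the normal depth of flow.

y_n = 2.52 m

Manning's equation rearranged: A R^(2/3) = nQ / (1·√S) = 0.014 × 17.9 / (√0.001) = 7.925.
At y = 3.14 m: A R^(2/3) = 12.02 — too large.
At y = 2.52 m: A R^(2/3) = 7.906 — close enough.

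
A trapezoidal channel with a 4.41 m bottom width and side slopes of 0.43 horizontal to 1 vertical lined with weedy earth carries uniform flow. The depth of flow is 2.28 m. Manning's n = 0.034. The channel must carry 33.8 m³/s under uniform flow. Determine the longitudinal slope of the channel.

S = 0.00609

With bottom width b = 4.41 m and side slope z = 0.43: A = (b + zy)y = (4.41 + 0.43×2.28)×2.28 = 12.29 m²; P = b + 2y√(1+z²) = 4.41 + 2×2.28×1.089 = 9.374 m.
Hydraulic radius R = A/P = 12.29/9.374 = 1.311 m.
From Manning's equation, S = [nQ / (1 A R^(2/3))]² = [0.034 × 33.8 / (1 × 12.29 × 1.311^(2/3))]² = 0.00609.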